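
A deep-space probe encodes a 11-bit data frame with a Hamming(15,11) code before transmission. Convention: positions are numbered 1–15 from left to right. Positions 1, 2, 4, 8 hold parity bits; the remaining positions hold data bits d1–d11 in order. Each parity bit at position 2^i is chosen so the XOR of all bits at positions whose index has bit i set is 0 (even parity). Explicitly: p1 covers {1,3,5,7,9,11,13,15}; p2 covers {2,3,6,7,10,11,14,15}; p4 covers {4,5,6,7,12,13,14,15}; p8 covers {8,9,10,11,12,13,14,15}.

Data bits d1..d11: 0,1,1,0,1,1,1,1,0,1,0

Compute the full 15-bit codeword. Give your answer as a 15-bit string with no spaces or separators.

Place data at non-parity positions: p1 p2 0 p4 1 1 0 p8 1 1 1 1 0 1 0
p1 (pos 1,3,5,7,9,11,13,15): XOR of data positions = 0⊕1⊕0⊕1⊕1⊕0⊕0 = 1
p2 (pos 2,3,6,7,10,11,14,15): XOR of data positions = 0⊕1⊕0⊕1⊕1⊕1⊕0 = 0
p4 (pos 4,5,6,7,12,13,14,15): XOR of data positions = 1⊕1⊕0⊕1⊕0⊕1⊕0 = 0
p8 (pos 8,9,10,11,12,13,14,15): XOR of data positions = 1⊕1⊕1⊕1⊕0⊕1⊕0 = 1
Codeword: 100011011111010

100011011111010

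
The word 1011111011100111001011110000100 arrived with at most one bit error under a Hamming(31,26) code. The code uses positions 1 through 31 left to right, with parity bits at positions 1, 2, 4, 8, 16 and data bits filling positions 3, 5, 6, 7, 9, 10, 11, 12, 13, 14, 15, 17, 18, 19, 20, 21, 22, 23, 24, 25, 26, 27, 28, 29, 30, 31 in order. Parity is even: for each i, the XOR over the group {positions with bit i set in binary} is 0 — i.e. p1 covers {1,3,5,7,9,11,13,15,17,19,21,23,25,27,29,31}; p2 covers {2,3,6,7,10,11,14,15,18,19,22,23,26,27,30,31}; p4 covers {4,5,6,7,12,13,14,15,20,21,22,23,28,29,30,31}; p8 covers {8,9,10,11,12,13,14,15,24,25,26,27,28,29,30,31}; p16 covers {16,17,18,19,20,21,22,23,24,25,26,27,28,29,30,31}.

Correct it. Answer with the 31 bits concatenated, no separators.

1011111011100111001011111000100

s1 (pos 1,3,5,7,9,11,13,15,17,19,21,23,25,27,29,31): 1⊕1⊕1⊕1⊕1⊕1⊕0⊕1⊕0⊕1⊕1⊕1⊕0⊕0⊕1⊕0 = 1
s2 (pos 2,3,6,7,10,11,14,15,18,19,22,23,26,27,30,31): 0⊕1⊕1⊕1⊕1⊕1⊕1⊕1⊕0⊕1⊕1⊕1⊕0⊕0⊕0⊕0 = 0
s4 (pos 4,5,6,7,12,13,14,15,20,21,22,23,28,29,30,31): 1⊕1⊕1⊕1⊕0⊕0⊕1⊕1⊕0⊕1⊕1⊕1⊕0⊕1⊕0⊕0 = 0
s8 (pos 8,9,10,11,12,13,14,15,24,25,26,27,28,29,30,31): 0⊕1⊕1⊕1⊕0⊕0⊕1⊕1⊕1⊕0⊕0⊕0⊕0⊕1⊕0⊕0 = 1
s16 (pos 16,17,18,19,20,21,22,23,24,25,26,27,28,29,30,31): 1⊕0⊕0⊕1⊕0⊕1⊕1⊕1⊕1⊕0⊕0⊕0⊕0⊕1⊕0⊕0 = 1
Syndrome s16…s1 = 11001 → error at position 25.
Flip position 25: 1011111011100111001011110000100 → 1011111011100111001011111000100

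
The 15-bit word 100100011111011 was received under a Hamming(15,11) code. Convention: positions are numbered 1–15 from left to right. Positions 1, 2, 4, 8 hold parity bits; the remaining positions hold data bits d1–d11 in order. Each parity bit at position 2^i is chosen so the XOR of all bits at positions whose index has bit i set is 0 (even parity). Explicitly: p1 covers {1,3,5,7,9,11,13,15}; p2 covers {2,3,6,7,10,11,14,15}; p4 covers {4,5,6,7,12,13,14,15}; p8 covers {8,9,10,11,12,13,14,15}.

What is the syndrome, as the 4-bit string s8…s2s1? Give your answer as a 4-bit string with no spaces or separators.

s1 (pos 1,3,5,7,9,11,13,15): 1⊕0⊕0⊕0⊕1⊕1⊕0⊕1 = 0
s2 (pos 2,3,6,7,10,11,14,15): 0⊕0⊕0⊕0⊕1⊕1⊕1⊕1 = 0
s4 (pos 4,5,6,7,12,13,14,15): 1⊕0⊕0⊕0⊕1⊕0⊕1⊕1 = 0
s8 (pos 8,9,10,11,12,13,14,15): 1⊕1⊕1⊕1⊕1⊕0⊕1⊕1 = 1
Syndrome s8…s1 = 1000 → error at position 8.

1000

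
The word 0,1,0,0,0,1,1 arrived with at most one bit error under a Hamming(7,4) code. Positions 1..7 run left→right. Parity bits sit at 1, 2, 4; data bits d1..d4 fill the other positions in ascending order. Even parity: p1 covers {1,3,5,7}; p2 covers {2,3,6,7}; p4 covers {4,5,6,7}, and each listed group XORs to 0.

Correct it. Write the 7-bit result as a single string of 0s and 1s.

s1 (pos 1,3,5,7): 0⊕0⊕0⊕1 = 1
s2 (pos 2,3,6,7): 1⊕0⊕1⊕1 = 1
s4 (pos 4,5,6,7): 0⊕0⊕1⊕1 = 0
Syndrome s4…s1 = 011 → error at position 3.
Flip position 3: 0100011 → 0110011

0110011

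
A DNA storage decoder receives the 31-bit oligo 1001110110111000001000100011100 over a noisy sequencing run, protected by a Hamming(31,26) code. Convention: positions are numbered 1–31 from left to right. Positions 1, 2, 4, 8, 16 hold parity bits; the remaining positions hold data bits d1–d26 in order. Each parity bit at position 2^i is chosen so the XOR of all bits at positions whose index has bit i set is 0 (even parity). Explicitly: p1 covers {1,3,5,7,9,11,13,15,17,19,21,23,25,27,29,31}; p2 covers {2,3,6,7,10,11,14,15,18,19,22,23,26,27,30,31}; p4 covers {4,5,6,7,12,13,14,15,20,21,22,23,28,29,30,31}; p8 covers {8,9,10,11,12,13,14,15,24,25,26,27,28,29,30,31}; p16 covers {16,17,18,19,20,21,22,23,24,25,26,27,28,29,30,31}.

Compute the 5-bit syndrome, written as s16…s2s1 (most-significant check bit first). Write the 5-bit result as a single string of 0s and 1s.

s1 (pos 1,3,5,7,9,11,13,15,17,19,21,23,25,27,29,31): 1⊕0⊕1⊕0⊕1⊕1⊕1⊕0⊕0⊕1⊕0⊕1⊕0⊕1⊕1⊕0 = 1
s2 (pos 2,3,6,7,10,11,14,15,18,19,22,23,26,27,30,31): 0⊕0⊕1⊕0⊕0⊕1⊕0⊕0⊕0⊕1⊕0⊕1⊕0⊕1⊕0⊕0 = 1
s4 (pos 4,5,6,7,12,13,14,15,20,21,22,23,28,29,30,31): 1⊕1⊕1⊕0⊕1⊕1⊕0⊕0⊕0⊕0⊕0⊕1⊕1⊕1⊕0⊕0 = 0
s8 (pos 8,9,10,11,12,13,14,15,24,25,26,27,28,29,30,31): 1⊕1⊕0⊕1⊕1⊕1⊕0⊕0⊕0⊕0⊕0⊕1⊕1⊕1⊕0⊕0 = 0
s16 (pos 16,17,18,19,20,21,22,23,24,25,26,27,28,29,30,31): 0⊕0⊕0⊕1⊕0⊕0⊕0⊕1⊕0⊕0⊕0⊕1⊕1⊕1⊕0⊕0 = 1
Syndrome s16…s1 = 10011 → error at position 19.

10011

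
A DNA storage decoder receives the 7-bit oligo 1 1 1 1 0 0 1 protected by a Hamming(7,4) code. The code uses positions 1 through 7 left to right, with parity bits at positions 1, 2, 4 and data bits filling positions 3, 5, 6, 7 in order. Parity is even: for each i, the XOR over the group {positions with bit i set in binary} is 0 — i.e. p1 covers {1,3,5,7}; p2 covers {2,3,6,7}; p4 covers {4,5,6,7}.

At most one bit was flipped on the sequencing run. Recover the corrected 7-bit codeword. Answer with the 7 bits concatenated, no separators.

s1 (pos 1,3,5,7): 1⊕1⊕0⊕1 = 1
s2 (pos 2,3,6,7): 1⊕1⊕0⊕1 = 1
s4 (pos 4,5,6,7): 1⊕0⊕0⊕1 = 0
Syndrome s4…s1 = 011 → error at position 3.
Flip position 3: 1111001 → 1101001

1101001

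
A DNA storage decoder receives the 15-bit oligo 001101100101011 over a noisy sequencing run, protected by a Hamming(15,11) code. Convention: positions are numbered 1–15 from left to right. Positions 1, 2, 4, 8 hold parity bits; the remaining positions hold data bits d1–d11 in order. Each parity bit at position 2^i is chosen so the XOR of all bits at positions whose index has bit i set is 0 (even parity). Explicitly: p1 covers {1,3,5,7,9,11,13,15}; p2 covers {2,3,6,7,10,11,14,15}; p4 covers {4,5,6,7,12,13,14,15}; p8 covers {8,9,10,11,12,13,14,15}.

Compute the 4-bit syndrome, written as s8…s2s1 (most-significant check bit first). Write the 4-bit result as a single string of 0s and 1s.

0001

s1 (pos 1,3,5,7,9,11,13,15): 0⊕1⊕0⊕1⊕0⊕0⊕0⊕1 = 1
s2 (pos 2,3,6,7,10,11,14,15): 0⊕1⊕1⊕1⊕1⊕0⊕1⊕1 = 0
s4 (pos 4,5,6,7,12,13,14,15): 1⊕0⊕1⊕1⊕1⊕0⊕1⊕1 = 0
s8 (pos 8,9,10,11,12,13,14,15): 0⊕0⊕1⊕0⊕1⊕0⊕1⊕1 = 0
Syndrome s8…s1 = 0001 → error at position 1.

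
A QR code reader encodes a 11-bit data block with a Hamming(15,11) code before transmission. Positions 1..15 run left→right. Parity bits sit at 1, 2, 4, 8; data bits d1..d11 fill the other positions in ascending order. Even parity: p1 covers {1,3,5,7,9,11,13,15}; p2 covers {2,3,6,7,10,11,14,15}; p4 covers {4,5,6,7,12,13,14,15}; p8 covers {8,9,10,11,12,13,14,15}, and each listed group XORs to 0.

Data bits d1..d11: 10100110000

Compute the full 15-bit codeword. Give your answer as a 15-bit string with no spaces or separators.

Place data at non-parity positions: p1 p2 1 p4 0 1 0 p8 0 1 1 0 0 0 0
p1 (pos 1,3,5,7,9,11,13,15): XOR of data positions = 1⊕0⊕0⊕0⊕1⊕0⊕0 = 0
p2 (pos 2,3,6,7,10,11,14,15): XOR of data positions = 1⊕1⊕0⊕1⊕1⊕0⊕0 = 0
p4 (pos 4,5,6,7,12,13,14,15): XOR of data positions = 0⊕1⊕0⊕0⊕0⊕0⊕0 = 1
p8 (pos 8,9,10,11,12,13,14,15): XOR of data positions = 0⊕1⊕1⊕0⊕0⊕0⊕0 = 0
Codeword: 001101000110000

001101000110000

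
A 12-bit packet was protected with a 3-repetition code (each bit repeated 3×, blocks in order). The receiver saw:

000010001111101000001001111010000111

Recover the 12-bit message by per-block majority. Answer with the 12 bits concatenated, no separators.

000110001001

Block 1 (000): 0 ones → 0
Block 2 (010): 1 one → 0
Block 3 (001): 1 one → 0
Block 4 (111): 3 ones → 1
Block 5 (101): 2 ones → 1
Block 6 (000): 0 ones → 0
Block 7 (001): 1 one → 0
Block 8 (001): 1 one → 0
Block 9 (111): 3 ones → 1
Block 10 (010): 1 one → 0
Block 11 (000): 0 ones → 0
Block 12 (111): 3 ones → 1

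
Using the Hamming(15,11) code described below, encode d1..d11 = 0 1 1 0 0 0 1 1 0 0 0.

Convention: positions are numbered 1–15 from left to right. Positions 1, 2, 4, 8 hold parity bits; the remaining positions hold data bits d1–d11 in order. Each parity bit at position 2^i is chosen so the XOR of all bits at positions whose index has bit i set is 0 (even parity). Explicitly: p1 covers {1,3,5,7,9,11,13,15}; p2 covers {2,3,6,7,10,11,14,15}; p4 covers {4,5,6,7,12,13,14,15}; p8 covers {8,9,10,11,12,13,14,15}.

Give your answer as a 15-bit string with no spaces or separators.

Place data at non-parity positions: p1 p2 0 p4 1 1 0 p8 0 0 1 1 0 0 0
p1 (pos 1,3,5,7,9,11,13,15): XOR of data positions = 0⊕1⊕0⊕0⊕1⊕0⊕0 = 0
p2 (pos 2,3,6,7,10,11,14,15): XOR of data positions = 0⊕1⊕0⊕0⊕1⊕0⊕0 = 0
p4 (pos 4,5,6,7,12,13,14,15): XOR of data positions = 1⊕1⊕0⊕1⊕0⊕0⊕0 = 1
p8 (pos 8,9,10,11,12,13,14,15): XOR of data positions = 0⊕0⊕1⊕1⊕0⊕0⊕0 = 0
Codeword: 000111000011000

000111000011000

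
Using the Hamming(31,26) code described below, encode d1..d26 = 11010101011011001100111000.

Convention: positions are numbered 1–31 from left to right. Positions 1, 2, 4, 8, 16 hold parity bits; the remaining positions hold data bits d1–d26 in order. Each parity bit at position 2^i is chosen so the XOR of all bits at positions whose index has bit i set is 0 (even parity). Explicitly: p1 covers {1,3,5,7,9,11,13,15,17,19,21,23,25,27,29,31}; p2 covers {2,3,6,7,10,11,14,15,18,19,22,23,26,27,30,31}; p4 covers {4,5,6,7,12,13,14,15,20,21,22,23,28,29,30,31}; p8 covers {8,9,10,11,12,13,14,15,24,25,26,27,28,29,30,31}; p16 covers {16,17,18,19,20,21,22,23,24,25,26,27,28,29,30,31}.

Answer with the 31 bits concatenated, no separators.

Place data at non-parity positions: p1 p2 1 p4 1 0 1 p8 0 1 0 1 0 1 1 p16 0 1 1 0 0 1 1 0 0 1 1 1 0 0 0
p1 (pos 1,3,5,7,9,11,13,15,17,19,21,23,25,27,29,31): XOR of data positions = 1⊕1⊕1⊕0⊕0⊕0⊕1⊕0⊕1⊕0⊕1⊕0⊕1⊕0⊕0 = 1
p2 (pos 2,3,6,7,10,11,14,15,18,19,22,23,26,27,30,31): XOR of data positions = 1⊕0⊕1⊕1⊕0⊕1⊕1⊕1⊕1⊕1⊕1⊕1⊕1⊕0⊕0 = 1
p4 (pos 4,5,6,7,12,13,14,15,20,21,22,23,28,29,30,31): XOR of data positions = 1⊕0⊕1⊕1⊕0⊕1⊕1⊕0⊕0⊕1⊕1⊕1⊕0⊕0⊕0 = 0
p8 (pos 8,9,10,11,12,13,14,15,24,25,26,27,28,29,30,31): XOR of data positions = 0⊕1⊕0⊕1⊕0⊕1⊕1⊕0⊕0⊕1⊕1⊕1⊕0⊕0⊕0 = 1
p16 (pos 16,17,18,19,20,21,22,23,24,25,26,27,28,29,30,31): XOR of data positions = 0⊕1⊕1⊕0⊕0⊕1⊕1⊕0⊕0⊕1⊕1⊕1⊕0⊕0⊕0 = 1
Codeword: 1110101101010111011001100111000

1110101101010111011001100111000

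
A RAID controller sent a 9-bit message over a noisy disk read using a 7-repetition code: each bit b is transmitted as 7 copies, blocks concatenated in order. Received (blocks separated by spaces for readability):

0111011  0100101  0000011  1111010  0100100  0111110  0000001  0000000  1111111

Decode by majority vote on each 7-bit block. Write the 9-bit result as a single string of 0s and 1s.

Block 1 (0111011): 5 ones → 1
Block 2 (0100101): 3 ones → 0
Block 3 (0000011): 2 ones → 0
Block 4 (1111010): 5 ones → 1
Block 5 (0100100): 2 ones → 0
Block 6 (0111110): 5 ones → 1
Block 7 (0000001): 1 one → 0
Block 8 (0000000): 0 ones → 0
Block 9 (1111111): 7 ones → 1

100101001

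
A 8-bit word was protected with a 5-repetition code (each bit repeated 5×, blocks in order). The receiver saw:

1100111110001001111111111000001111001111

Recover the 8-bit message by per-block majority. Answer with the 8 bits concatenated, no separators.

11011011

Block 1 (11001): 3 ones → 1
Block 2 (11110): 4 ones → 1
Block 3 (00100): 1 one → 0
Block 4 (11111): 5 ones → 1
Block 5 (11111): 5 ones → 1
Block 6 (00000): 0 ones → 0
Block 7 (11110): 4 ones → 1
Block 8 (01111): 4 ones → 1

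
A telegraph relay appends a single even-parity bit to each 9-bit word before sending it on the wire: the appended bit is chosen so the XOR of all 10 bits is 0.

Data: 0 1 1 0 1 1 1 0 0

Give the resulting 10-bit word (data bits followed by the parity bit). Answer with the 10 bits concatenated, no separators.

0110111001

XOR of the 9 data bits: 0⊕1⊕1⊕0⊕1⊕1⊕1⊕0⊕0 = 1
Parity bit = 1 (so all 10 bits XOR to 0).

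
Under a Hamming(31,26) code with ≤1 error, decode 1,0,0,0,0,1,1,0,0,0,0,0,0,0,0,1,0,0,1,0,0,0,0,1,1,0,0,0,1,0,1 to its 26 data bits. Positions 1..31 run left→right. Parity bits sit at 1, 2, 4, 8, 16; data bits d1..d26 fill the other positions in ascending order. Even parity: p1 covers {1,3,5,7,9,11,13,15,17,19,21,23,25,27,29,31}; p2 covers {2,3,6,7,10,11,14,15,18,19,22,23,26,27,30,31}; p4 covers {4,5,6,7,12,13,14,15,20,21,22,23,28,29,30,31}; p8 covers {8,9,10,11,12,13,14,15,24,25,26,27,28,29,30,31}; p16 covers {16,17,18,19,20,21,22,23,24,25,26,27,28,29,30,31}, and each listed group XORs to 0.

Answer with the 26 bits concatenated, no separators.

00110000000001000011000101

s1 (pos 1,3,5,7,9,11,13,15,17,19,21,23,25,27,29,31): 1⊕0⊕0⊕1⊕0⊕0⊕0⊕0⊕0⊕1⊕0⊕0⊕1⊕0⊕1⊕1 = 0
s2 (pos 2,3,6,7,10,11,14,15,18,19,22,23,26,27,30,31): 0⊕0⊕1⊕1⊕0⊕0⊕0⊕0⊕0⊕1⊕0⊕0⊕0⊕0⊕0⊕1 = 0
s4 (pos 4,5,6,7,12,13,14,15,20,21,22,23,28,29,30,31): 0⊕0⊕1⊕1⊕0⊕0⊕0⊕0⊕0⊕0⊕0⊕0⊕0⊕1⊕0⊕1 = 0
s8 (pos 8,9,10,11,12,13,14,15,24,25,26,27,28,29,30,31): 0⊕0⊕0⊕0⊕0⊕0⊕0⊕0⊕1⊕1⊕0⊕0⊕0⊕1⊕0⊕1 = 0
s16 (pos 16,17,18,19,20,21,22,23,24,25,26,27,28,29,30,31): 1⊕0⊕0⊕1⊕0⊕0⊕0⊕0⊕1⊕1⊕0⊕0⊕0⊕1⊕0⊕1 = 0
Syndrome s16…s1 = 00000 → no error.
Read data bits from positions 3,5,6,7,9,10,11,12,13,14,15,17,18,19,20,21,22,23,24,25,26,27,28,29,30,31: 00110000000001000011000101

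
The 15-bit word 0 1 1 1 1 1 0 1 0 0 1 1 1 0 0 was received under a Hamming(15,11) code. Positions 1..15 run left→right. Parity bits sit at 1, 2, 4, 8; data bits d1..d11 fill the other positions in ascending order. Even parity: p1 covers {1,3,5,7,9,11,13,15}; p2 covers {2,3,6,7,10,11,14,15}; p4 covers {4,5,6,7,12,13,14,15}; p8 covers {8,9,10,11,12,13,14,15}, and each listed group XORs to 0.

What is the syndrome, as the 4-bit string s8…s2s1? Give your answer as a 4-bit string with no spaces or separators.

s1 (pos 1,3,5,7,9,11,13,15): 0⊕1⊕1⊕0⊕0⊕1⊕1⊕0 = 0
s2 (pos 2,3,6,7,10,11,14,15): 1⊕1⊕1⊕0⊕0⊕1⊕0⊕0 = 0
s4 (pos 4,5,6,7,12,13,14,15): 1⊕1⊕1⊕0⊕1⊕1⊕0⊕0 = 1
s8 (pos 8,9,10,11,12,13,14,15): 1⊕0⊕0⊕1⊕1⊕1⊕0⊕0 = 0
Syndrome s8…s1 = 0100 → error at position 4.

0100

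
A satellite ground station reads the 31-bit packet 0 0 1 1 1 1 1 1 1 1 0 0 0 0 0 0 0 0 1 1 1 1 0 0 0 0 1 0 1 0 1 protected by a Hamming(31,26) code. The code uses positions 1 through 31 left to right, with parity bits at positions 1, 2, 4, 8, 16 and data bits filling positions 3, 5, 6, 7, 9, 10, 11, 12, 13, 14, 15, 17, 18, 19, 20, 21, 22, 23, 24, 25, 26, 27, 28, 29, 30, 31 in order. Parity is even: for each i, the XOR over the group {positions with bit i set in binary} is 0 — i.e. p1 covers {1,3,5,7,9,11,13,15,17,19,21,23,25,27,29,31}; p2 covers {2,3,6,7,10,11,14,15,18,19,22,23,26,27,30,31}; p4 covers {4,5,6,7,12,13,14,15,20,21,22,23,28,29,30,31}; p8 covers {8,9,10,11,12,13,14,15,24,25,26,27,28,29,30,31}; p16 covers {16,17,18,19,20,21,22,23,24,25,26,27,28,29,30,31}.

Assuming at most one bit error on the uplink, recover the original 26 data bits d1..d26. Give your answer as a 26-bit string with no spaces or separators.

s1 (pos 1,3,5,7,9,11,13,15,17,19,21,23,25,27,29,31): 0⊕1⊕1⊕1⊕1⊕0⊕0⊕0⊕0⊕1⊕1⊕0⊕0⊕1⊕1⊕1 = 1
s2 (pos 2,3,6,7,10,11,14,15,18,19,22,23,26,27,30,31): 0⊕1⊕1⊕1⊕1⊕0⊕0⊕0⊕0⊕1⊕1⊕0⊕0⊕1⊕0⊕1 = 0
s4 (pos 4,5,6,7,12,13,14,15,20,21,22,23,28,29,30,31): 1⊕1⊕1⊕1⊕0⊕0⊕0⊕0⊕1⊕1⊕1⊕0⊕0⊕1⊕0⊕1 = 1
s8 (pos 8,9,10,11,12,13,14,15,24,25,26,27,28,29,30,31): 1⊕1⊕1⊕0⊕0⊕0⊕0⊕0⊕0⊕0⊕0⊕1⊕0⊕1⊕0⊕1 = 0
s16 (pos 16,17,18,19,20,21,22,23,24,25,26,27,28,29,30,31): 0⊕0⊕0⊕1⊕1⊕1⊕1⊕0⊕0⊕0⊕0⊕1⊕0⊕1⊕0⊕1 = 1
Syndrome s16…s1 = 10101 → error at position 21.
Flip position 21: 0011111111000000001111000010101 → 0011111111000000001101000010101
Read data bits from positions 3,5,6,7,9,10,11,12,13,14,15,17,18,19,20,21,22,23,24,25,26,27,28,29,30,31: 11111100000001101000010101

11111100000001101000010101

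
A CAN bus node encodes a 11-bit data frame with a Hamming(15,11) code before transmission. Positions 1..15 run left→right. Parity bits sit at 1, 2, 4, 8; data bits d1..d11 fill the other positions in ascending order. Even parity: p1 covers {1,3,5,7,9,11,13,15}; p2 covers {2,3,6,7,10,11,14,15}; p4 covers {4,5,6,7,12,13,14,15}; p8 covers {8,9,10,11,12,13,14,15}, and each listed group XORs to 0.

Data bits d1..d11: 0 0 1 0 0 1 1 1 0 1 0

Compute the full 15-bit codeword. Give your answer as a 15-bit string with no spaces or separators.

Place data at non-parity positions: p1 p2 0 p4 0 1 0 p8 0 1 1 1 0 1 0
p1 (pos 1,3,5,7,9,11,13,15): XOR of data positions = 0⊕0⊕0⊕0⊕1⊕0⊕0 = 1
p2 (pos 2,3,6,7,10,11,14,15): XOR of data positions = 0⊕1⊕0⊕1⊕1⊕1⊕0 = 0
p4 (pos 4,5,6,7,12,13,14,15): XOR of data positions = 0⊕1⊕0⊕1⊕0⊕1⊕0 = 1
p8 (pos 8,9,10,11,12,13,14,15): XOR of data positions = 0⊕1⊕1⊕1⊕0⊕1⊕0 = 0
Codeword: 100101000111010

100101000111010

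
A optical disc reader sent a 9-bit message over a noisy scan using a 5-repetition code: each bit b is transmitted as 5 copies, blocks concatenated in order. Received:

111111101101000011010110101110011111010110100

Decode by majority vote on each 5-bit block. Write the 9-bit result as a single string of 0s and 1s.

Block 1 (11111): 5 ones → 1
Block 2 (11011): 4 ones → 1
Block 3 (01000): 1 one → 0
Block 4 (01101): 3 ones → 1
Block 5 (01101): 3 ones → 1
Block 6 (01110): 3 ones → 1
Block 7 (01111): 4 ones → 1
Block 8 (10101): 3 ones → 1
Block 9 (10100): 2 ones → 0

110111110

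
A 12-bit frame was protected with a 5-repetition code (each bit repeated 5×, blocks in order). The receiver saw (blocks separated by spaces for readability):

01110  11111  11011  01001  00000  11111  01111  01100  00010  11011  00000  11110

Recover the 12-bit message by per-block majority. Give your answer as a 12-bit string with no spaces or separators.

111001100101

Block 1 (01110): 3 ones → 1
Block 2 (11111): 5 ones → 1
Block 3 (11011): 4 ones → 1
Block 4 (01001): 2 ones → 0
Block 5 (00000): 0 ones → 0
Block 6 (11111): 5 ones → 1
Block 7 (01111): 4 ones → 1
Block 8 (01100): 2 ones → 0
Block 9 (00010): 1 one → 0
Block 10 (11011): 4 ones → 1
Block 11 (00000): 0 ones → 0
Block 12 (11110): 4 ones → 1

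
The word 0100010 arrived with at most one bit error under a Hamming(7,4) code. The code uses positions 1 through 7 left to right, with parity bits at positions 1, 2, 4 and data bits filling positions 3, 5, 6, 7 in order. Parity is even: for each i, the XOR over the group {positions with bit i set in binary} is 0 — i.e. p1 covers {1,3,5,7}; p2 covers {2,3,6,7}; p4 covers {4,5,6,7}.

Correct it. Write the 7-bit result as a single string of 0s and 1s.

0101010

s1 (pos 1,3,5,7): 0⊕0⊕0⊕0 = 0
s2 (pos 2,3,6,7): 1⊕0⊕1⊕0 = 0
s4 (pos 4,5,6,7): 0⊕0⊕1⊕0 = 1
Syndrome s4…s1 = 100 → error at position 4.
Flip position 4: 0100010 → 0101010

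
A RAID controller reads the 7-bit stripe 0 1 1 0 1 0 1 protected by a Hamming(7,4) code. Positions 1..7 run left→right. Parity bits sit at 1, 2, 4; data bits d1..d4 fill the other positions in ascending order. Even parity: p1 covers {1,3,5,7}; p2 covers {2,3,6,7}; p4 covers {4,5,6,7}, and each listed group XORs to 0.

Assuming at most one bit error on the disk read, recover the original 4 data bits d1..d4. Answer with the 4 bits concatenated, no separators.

0101

s1 (pos 1,3,5,7): 0⊕1⊕1⊕1 = 1
s2 (pos 2,3,6,7): 1⊕1⊕0⊕1 = 1
s4 (pos 4,5,6,7): 0⊕1⊕0⊕1 = 0
Syndrome s4…s1 = 011 → error at position 3.
Flip position 3: 0110101 → 0100101
Read data bits from positions 3,5,6,7: 0101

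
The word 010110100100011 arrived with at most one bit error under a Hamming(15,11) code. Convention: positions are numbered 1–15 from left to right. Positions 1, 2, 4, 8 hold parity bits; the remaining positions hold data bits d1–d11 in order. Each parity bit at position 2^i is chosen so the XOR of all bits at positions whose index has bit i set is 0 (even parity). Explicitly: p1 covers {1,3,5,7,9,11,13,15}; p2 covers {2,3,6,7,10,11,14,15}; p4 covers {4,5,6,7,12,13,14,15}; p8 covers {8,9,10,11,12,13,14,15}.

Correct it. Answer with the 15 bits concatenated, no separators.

010110100100010

s1 (pos 1,3,5,7,9,11,13,15): 0⊕0⊕1⊕1⊕0⊕0⊕0⊕1 = 1
s2 (pos 2,3,6,7,10,11,14,15): 1⊕0⊕0⊕1⊕1⊕0⊕1⊕1 = 1
s4 (pos 4,5,6,7,12,13,14,15): 1⊕1⊕0⊕1⊕0⊕0⊕1⊕1 = 1
s8 (pos 8,9,10,11,12,13,14,15): 0⊕0⊕1⊕0⊕0⊕0⊕1⊕1 = 1
Syndrome s8…s1 = 1111 → error at position 15.
Flip position 15: 010110100100011 → 010110100100010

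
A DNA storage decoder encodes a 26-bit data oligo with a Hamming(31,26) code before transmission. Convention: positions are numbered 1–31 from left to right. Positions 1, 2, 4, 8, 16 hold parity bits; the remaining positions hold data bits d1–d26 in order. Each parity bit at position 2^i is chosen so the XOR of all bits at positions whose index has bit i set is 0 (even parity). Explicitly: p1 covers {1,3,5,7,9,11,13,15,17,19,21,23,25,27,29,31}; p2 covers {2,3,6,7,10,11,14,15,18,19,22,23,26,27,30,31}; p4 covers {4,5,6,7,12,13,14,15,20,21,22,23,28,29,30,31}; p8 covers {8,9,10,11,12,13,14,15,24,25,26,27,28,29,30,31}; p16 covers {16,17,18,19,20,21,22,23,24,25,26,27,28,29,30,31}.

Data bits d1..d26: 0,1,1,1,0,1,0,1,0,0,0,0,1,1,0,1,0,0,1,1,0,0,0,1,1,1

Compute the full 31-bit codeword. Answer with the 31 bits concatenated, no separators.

1100111101010000011010011000111

Place data at non-parity positions: p1 p2 0 p4 1 1 1 p8 0 1 0 1 0 0 0 p16 0 1 1 0 1 0 0 1 1 0 0 0 1 1 1
p1 (pos 1,3,5,7,9,11,13,15,17,19,21,23,25,27,29,31): XOR of data positions = 0⊕1⊕1⊕0⊕0⊕0⊕0⊕0⊕1⊕1⊕0⊕1⊕0⊕1⊕1 = 1
p2 (pos 2,3,6,7,10,11,14,15,18,19,22,23,26,27,30,31): XOR of data positions = 0⊕1⊕1⊕1⊕0⊕0⊕0⊕1⊕1⊕0⊕0⊕0⊕0⊕1⊕1 = 1
p4 (pos 4,5,6,7,12,13,14,15,20,21,22,23,28,29,30,31): XOR of data positions = 1⊕1⊕1⊕1⊕0⊕0⊕0⊕0⊕1⊕0⊕0⊕0⊕1⊕1⊕1 = 0
p8 (pos 8,9,10,11,12,13,14,15,24,25,26,27,28,29,30,31): XOR of data positions = 0⊕1⊕0⊕1⊕0⊕0⊕0⊕1⊕1⊕0⊕0⊕0⊕1⊕1⊕1 = 1
p16 (pos 16,17,18,19,20,21,22,23,24,25,26,27,28,29,30,31): XOR of data positions = 0⊕1⊕1⊕0⊕1⊕0⊕0⊕1⊕1⊕0⊕0⊕0⊕1⊕1⊕1 = 0
Codeword: 1100111101010000011010011000111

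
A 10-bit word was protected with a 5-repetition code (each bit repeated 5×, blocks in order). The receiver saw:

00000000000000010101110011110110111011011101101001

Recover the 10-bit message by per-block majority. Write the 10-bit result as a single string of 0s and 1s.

0001111110

Block 1 (00000): 0 ones → 0
Block 2 (00000): 0 ones → 0
Block 3 (00000): 0 ones → 0
Block 4 (10101): 3 ones → 1
Block 5 (11001): 3 ones → 1
Block 6 (11101): 4 ones → 1
Block 7 (10111): 4 ones → 1
Block 8 (01101): 3 ones → 1
Block 9 (11011): 4 ones → 1
Block 10 (01001): 2 ones → 0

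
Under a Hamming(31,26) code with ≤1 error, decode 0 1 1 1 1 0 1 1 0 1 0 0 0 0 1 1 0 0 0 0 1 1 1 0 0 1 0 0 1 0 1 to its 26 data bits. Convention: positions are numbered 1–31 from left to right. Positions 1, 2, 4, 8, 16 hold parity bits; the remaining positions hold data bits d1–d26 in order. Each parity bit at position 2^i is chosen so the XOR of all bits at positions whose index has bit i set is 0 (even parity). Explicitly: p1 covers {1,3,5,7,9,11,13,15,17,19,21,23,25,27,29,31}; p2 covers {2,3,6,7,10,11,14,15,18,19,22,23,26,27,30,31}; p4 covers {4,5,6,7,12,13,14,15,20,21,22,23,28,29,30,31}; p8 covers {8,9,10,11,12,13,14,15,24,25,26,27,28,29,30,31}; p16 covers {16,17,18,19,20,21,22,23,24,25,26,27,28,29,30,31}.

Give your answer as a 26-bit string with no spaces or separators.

11010100001000010100100101

s1 (pos 1,3,5,7,9,11,13,15,17,19,21,23,25,27,29,31): 0⊕1⊕1⊕1⊕0⊕0⊕0⊕1⊕0⊕0⊕1⊕1⊕0⊕0⊕1⊕1 = 0
s2 (pos 2,3,6,7,10,11,14,15,18,19,22,23,26,27,30,31): 1⊕1⊕0⊕1⊕1⊕0⊕0⊕1⊕0⊕0⊕1⊕1⊕1⊕0⊕0⊕1 = 1
s4 (pos 4,5,6,7,12,13,14,15,20,21,22,23,28,29,30,31): 1⊕1⊕0⊕1⊕0⊕0⊕0⊕1⊕0⊕1⊕1⊕1⊕0⊕1⊕0⊕1 = 1
s8 (pos 8,9,10,11,12,13,14,15,24,25,26,27,28,29,30,31): 1⊕0⊕1⊕0⊕0⊕0⊕0⊕1⊕0⊕0⊕1⊕0⊕0⊕1⊕0⊕1 = 0
s16 (pos 16,17,18,19,20,21,22,23,24,25,26,27,28,29,30,31): 1⊕0⊕0⊕0⊕0⊕1⊕1⊕1⊕0⊕0⊕1⊕0⊕0⊕1⊕0⊕1 = 1
Syndrome s16…s1 = 10110 → error at position 22.
Flip position 22: 0111101101000011000011100100101 → 0111101101000011000010100100101
Read data bits from positions 3,5,6,7,9,10,11,12,13,14,15,17,18,19,20,21,22,23,24,25,26,27,28,29,30,31: 11010100001000010100100101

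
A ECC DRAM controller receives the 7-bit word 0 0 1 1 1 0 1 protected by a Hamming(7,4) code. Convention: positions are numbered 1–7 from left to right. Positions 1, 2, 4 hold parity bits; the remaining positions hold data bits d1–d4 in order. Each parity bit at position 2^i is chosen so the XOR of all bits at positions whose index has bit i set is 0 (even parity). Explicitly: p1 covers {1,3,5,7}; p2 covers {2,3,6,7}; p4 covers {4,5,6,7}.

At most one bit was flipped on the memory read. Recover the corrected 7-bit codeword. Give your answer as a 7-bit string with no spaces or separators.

s1 (pos 1,3,5,7): 0⊕1⊕1⊕1 = 1
s2 (pos 2,3,6,7): 0⊕1⊕0⊕1 = 0
s4 (pos 4,5,6,7): 1⊕1⊕0⊕1 = 1
Syndrome s4…s1 = 101 → error at position 5.
Flip position 5: 0011101 → 0011001

0011001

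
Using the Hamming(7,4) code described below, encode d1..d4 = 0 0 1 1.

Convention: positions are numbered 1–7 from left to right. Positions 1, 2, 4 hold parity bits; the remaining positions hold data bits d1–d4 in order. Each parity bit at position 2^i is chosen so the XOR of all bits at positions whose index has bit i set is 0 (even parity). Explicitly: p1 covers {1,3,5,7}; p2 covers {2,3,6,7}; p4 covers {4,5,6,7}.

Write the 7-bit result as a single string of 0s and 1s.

1000011

Place data at non-parity positions: p1 p2 0 p4 0 1 1
p1 (pos 1,3,5,7): XOR of data positions = 0⊕0⊕1 = 1
p2 (pos 2,3,6,7): XOR of data positions = 0⊕1⊕1 = 0
p4 (pos 4,5,6,7): XOR of data positions = 0⊕1⊕1 = 0
Codeword: 1000011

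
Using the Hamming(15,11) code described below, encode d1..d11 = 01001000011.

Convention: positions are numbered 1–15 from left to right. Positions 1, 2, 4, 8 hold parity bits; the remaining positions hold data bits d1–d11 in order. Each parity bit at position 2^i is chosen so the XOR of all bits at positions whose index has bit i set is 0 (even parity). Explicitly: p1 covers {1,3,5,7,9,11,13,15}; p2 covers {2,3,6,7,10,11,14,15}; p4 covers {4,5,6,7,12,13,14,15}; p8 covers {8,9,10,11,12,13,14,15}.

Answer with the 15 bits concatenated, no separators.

100110011000011

Place data at non-parity positions: p1 p2 0 p4 1 0 0 p8 1 0 0 0 0 1 1
p1 (pos 1,3,5,7,9,11,13,15): XOR of data positions = 0⊕1⊕0⊕1⊕0⊕0⊕1 = 1
p2 (pos 2,3,6,7,10,11,14,15): XOR of data positions = 0⊕0⊕0⊕0⊕0⊕1⊕1 = 0
p4 (pos 4,5,6,7,12,13,14,15): XOR of data positions = 1⊕0⊕0⊕0⊕0⊕1⊕1 = 1
p8 (pos 8,9,10,11,12,13,14,15): XOR of data positions = 1⊕0⊕0⊕0⊕0⊕1⊕1 = 1
Codeword: 100110011000011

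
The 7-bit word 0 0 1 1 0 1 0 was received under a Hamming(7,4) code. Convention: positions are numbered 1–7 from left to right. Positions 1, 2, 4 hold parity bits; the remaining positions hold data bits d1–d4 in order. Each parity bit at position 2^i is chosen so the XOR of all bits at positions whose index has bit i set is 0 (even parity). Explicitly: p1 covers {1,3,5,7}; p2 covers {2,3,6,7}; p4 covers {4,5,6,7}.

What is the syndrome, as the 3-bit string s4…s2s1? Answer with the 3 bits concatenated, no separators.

001

s1 (pos 1,3,5,7): 0⊕1⊕0⊕0 = 1
s2 (pos 2,3,6,7): 0⊕1⊕1⊕0 = 0
s4 (pos 4,5,6,7): 1⊕0⊕1⊕0 = 0
Syndrome s4…s1 = 001 → error at position 1.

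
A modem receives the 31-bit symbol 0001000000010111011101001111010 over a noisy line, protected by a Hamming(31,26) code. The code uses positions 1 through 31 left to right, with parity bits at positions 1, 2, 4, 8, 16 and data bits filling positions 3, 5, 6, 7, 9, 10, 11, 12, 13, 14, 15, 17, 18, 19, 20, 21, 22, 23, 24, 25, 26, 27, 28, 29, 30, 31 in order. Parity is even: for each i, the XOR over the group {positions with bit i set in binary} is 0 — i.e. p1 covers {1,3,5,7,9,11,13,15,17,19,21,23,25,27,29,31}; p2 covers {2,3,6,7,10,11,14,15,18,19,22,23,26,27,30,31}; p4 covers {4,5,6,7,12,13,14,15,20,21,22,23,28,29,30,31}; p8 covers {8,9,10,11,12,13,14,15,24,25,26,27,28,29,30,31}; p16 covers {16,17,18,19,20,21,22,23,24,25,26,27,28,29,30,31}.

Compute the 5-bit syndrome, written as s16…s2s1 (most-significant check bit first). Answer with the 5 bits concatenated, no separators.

00000

s1 (pos 1,3,5,7,9,11,13,15,17,19,21,23,25,27,29,31): 0⊕0⊕0⊕0⊕0⊕0⊕0⊕1⊕0⊕1⊕0⊕0⊕1⊕1⊕0⊕0 = 0
s2 (pos 2,3,6,7,10,11,14,15,18,19,22,23,26,27,30,31): 0⊕0⊕0⊕0⊕0⊕0⊕1⊕1⊕1⊕1⊕1⊕0⊕1⊕1⊕1⊕0 = 0
s4 (pos 4,5,6,7,12,13,14,15,20,21,22,23,28,29,30,31): 1⊕0⊕0⊕0⊕1⊕0⊕1⊕1⊕1⊕0⊕1⊕0⊕1⊕0⊕1⊕0 = 0
s8 (pos 8,9,10,11,12,13,14,15,24,25,26,27,28,29,30,31): 0⊕0⊕0⊕0⊕1⊕0⊕1⊕1⊕0⊕1⊕1⊕1⊕1⊕0⊕1⊕0 = 0
s16 (pos 16,17,18,19,20,21,22,23,24,25,26,27,28,29,30,31): 1⊕0⊕1⊕1⊕1⊕0⊕1⊕0⊕0⊕1⊕1⊕1⊕1⊕0⊕1⊕0 = 0
Syndrome s16…s1 = 00000 → no error.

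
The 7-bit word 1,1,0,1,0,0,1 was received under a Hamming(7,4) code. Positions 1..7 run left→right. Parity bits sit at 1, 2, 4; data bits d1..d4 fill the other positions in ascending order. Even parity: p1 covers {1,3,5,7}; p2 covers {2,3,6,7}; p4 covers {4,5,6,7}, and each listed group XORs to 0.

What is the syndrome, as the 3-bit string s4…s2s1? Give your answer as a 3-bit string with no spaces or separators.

000

s1 (pos 1,3,5,7): 1⊕0⊕0⊕1 = 0
s2 (pos 2,3,6,7): 1⊕0⊕0⊕1 = 0
s4 (pos 4,5,6,7): 1⊕0⊕0⊕1 = 0
Syndrome s4…s1 = 000 → no error.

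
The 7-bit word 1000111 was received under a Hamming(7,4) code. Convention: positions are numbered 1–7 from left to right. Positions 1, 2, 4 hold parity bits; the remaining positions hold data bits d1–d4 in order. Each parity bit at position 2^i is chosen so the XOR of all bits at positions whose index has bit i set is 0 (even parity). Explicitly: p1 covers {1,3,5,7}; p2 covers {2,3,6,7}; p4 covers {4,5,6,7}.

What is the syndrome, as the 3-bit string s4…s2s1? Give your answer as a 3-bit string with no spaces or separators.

101

s1 (pos 1,3,5,7): 1⊕0⊕1⊕1 = 1
s2 (pos 2,3,6,7): 0⊕0⊕1⊕1 = 0
s4 (pos 4,5,6,7): 0⊕1⊕1⊕1 = 1
Syndrome s4…s1 = 101 → error at position 5.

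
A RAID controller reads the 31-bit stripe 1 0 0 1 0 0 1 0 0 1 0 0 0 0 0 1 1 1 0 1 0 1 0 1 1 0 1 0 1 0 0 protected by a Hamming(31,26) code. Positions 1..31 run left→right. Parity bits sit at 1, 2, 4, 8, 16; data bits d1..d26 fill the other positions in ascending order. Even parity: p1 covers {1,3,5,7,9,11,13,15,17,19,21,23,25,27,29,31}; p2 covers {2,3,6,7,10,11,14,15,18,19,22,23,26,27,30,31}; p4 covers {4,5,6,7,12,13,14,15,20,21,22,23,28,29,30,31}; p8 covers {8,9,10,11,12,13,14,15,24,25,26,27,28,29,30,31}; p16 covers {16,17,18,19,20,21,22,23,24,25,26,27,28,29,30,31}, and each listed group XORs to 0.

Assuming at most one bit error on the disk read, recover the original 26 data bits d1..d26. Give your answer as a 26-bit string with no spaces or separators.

00010100000110101011010110

s1 (pos 1,3,5,7,9,11,13,15,17,19,21,23,25,27,29,31): 1⊕0⊕0⊕1⊕0⊕0⊕0⊕0⊕1⊕0⊕0⊕0⊕1⊕1⊕1⊕0 = 0
s2 (pos 2,3,6,7,10,11,14,15,18,19,22,23,26,27,30,31): 0⊕0⊕0⊕1⊕1⊕0⊕0⊕0⊕1⊕0⊕1⊕0⊕0⊕1⊕0⊕0 = 1
s4 (pos 4,5,6,7,12,13,14,15,20,21,22,23,28,29,30,31): 1⊕0⊕0⊕1⊕0⊕0⊕0⊕0⊕1⊕0⊕1⊕0⊕0⊕1⊕0⊕0 = 1
s8 (pos 8,9,10,11,12,13,14,15,24,25,26,27,28,29,30,31): 0⊕0⊕1⊕0⊕0⊕0⊕0⊕0⊕1⊕1⊕0⊕1⊕0⊕1⊕0⊕0 = 1
s16 (pos 16,17,18,19,20,21,22,23,24,25,26,27,28,29,30,31): 1⊕1⊕1⊕0⊕1⊕0⊕1⊕0⊕1⊕1⊕0⊕1⊕0⊕1⊕0⊕0 = 1
Syndrome s16…s1 = 11110 → error at position 30.
Flip position 30: 1001001001000001110101011010100 → 1001001001000001110101011010110
Read data bits from positions 3,5,6,7,9,10,11,12,13,14,15,17,18,19,20,21,22,23,24,25,26,27,28,29,30,31: 00010100000110101011010110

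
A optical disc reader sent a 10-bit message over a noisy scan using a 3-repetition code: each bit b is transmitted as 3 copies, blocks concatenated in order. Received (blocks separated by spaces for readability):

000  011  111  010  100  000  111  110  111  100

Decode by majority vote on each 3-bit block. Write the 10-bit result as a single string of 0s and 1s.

0110001110

Block 1 (000): 0 ones → 0
Block 2 (011): 2 ones → 1
Block 3 (111): 3 ones → 1
Block 4 (010): 1 one → 0
Block 5 (100): 1 one → 0
Block 6 (000): 0 ones → 0
Block 7 (111): 3 ones → 1
Block 8 (110): 2 ones → 1
Block 9 (111): 3 ones → 1
Block 10 (100): 1 one → 0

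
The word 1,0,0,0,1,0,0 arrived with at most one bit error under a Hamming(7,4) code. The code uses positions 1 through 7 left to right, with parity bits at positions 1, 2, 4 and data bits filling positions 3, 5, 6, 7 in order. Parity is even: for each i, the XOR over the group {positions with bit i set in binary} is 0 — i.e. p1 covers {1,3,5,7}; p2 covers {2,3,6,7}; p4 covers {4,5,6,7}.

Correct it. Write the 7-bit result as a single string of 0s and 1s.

1001100

s1 (pos 1,3,5,7): 1⊕0⊕1⊕0 = 0
s2 (pos 2,3,6,7): 0⊕0⊕0⊕0 = 0
s4 (pos 4,5,6,7): 0⊕1⊕0⊕0 = 1
Syndrome s4…s1 = 100 → error at position 4.
Flip position 4: 1000100 → 1001100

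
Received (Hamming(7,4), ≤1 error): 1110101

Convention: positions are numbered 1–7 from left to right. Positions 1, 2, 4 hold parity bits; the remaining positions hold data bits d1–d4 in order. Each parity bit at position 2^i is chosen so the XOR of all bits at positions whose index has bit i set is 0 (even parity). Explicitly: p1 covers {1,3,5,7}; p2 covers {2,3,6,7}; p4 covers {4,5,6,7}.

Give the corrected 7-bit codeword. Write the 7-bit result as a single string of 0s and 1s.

1010101

s1 (pos 1,3,5,7): 1⊕1⊕1⊕1 = 0
s2 (pos 2,3,6,7): 1⊕1⊕0⊕1 = 1
s4 (pos 4,5,6,7): 0⊕1⊕0⊕1 = 0
Syndrome s4…s1 = 010 → error at position 2.
Flip position 2: 1110101 → 1010101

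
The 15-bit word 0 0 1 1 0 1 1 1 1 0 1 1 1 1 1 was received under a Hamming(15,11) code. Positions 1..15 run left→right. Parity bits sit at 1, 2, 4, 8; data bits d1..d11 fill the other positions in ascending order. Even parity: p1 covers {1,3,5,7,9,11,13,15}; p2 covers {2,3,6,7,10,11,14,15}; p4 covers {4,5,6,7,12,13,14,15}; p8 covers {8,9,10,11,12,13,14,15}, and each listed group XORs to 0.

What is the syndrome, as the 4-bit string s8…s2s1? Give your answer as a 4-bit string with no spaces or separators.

1100

s1 (pos 1,3,5,7,9,11,13,15): 0⊕1⊕0⊕1⊕1⊕1⊕1⊕1 = 0
s2 (pos 2,3,6,7,10,11,14,15): 0⊕1⊕1⊕1⊕0⊕1⊕1⊕1 = 0
s4 (pos 4,5,6,7,12,13,14,15): 1⊕0⊕1⊕1⊕1⊕1⊕1⊕1 = 1
s8 (pos 8,9,10,11,12,13,14,15): 1⊕1⊕0⊕1⊕1⊕1⊕1⊕1 = 1
Syndrome s8…s1 = 1100 → error at position 12.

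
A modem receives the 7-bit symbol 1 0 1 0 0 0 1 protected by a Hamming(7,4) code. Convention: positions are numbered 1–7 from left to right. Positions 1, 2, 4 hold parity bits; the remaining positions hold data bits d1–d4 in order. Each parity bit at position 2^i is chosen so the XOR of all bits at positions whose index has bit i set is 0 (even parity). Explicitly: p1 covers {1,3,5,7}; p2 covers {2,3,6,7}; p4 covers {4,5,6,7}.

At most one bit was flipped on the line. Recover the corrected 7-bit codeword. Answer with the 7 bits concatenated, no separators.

s1 (pos 1,3,5,7): 1⊕1⊕0⊕1 = 1
s2 (pos 2,3,6,7): 0⊕1⊕0⊕1 = 0
s4 (pos 4,5,6,7): 0⊕0⊕0⊕1 = 1
Syndrome s4…s1 = 101 → error at position 5.
Flip position 5: 1010001 → 1010101

1010101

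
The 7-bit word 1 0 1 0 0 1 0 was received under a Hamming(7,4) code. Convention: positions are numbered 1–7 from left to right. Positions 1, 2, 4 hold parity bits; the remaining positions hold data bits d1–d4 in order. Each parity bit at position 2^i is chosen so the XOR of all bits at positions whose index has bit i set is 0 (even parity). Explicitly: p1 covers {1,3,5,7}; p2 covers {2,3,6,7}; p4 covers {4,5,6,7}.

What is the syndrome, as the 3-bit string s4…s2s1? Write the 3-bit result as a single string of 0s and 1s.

s1 (pos 1,3,5,7): 1⊕1⊕0⊕0 = 0
s2 (pos 2,3,6,7): 0⊕1⊕1⊕0 = 0
s4 (pos 4,5,6,7): 0⊕0⊕1⊕0 = 1
Syndrome s4…s1 = 100 → error at position 4.

100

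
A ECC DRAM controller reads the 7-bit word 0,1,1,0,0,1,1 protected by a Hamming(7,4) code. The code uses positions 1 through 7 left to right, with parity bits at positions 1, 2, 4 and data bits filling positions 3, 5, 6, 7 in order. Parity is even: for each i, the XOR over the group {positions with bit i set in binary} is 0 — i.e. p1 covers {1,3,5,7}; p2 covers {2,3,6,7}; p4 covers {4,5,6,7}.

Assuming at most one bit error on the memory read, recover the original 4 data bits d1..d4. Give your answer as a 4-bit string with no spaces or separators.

s1 (pos 1,3,5,7): 0⊕1⊕0⊕1 = 0
s2 (pos 2,3,6,7): 1⊕1⊕1⊕1 = 0
s4 (pos 4,5,6,7): 0⊕0⊕1⊕1 = 0
Syndrome s4…s1 = 000 → no error.
Read data bits from positions 3,5,6,7: 1011

1011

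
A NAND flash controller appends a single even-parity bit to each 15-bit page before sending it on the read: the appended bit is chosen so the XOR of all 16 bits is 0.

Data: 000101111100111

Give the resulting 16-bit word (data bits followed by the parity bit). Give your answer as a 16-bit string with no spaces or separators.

0001011111001111

XOR of the 15 data bits: 0⊕0⊕0⊕1⊕0⊕1⊕1⊕1⊕1⊕1⊕0⊕0⊕1⊕1⊕1 = 1
Parity bit = 1 (so all 16 bits XOR to 0).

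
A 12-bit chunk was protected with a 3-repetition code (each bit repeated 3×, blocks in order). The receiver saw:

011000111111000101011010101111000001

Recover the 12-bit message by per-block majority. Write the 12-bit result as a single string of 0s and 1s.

101101101100

Block 1 (011): 2 ones → 1
Block 2 (000): 0 ones → 0
Block 3 (111): 3 ones → 1
Block 4 (111): 3 ones → 1
Block 5 (000): 0 ones → 0
Block 6 (101): 2 ones → 1
Block 7 (011): 2 ones → 1
Block 8 (010): 1 one → 0
Block 9 (101): 2 ones → 1
Block 10 (111): 3 ones → 1
Block 11 (000): 0 ones → 0
Block 12 (001): 1 one → 0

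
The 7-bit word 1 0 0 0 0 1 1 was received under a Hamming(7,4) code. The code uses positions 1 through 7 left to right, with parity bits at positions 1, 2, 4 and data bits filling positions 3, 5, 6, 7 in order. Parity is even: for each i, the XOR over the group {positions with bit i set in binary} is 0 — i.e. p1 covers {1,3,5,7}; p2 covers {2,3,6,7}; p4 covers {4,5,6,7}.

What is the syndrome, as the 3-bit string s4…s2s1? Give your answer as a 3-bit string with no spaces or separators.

s1 (pos 1,3,5,7): 1⊕0⊕0⊕1 = 0
s2 (pos 2,3,6,7): 0⊕0⊕1⊕1 = 0
s4 (pos 4,5,6,7): 0⊕0⊕1⊕1 = 0
Syndrome s4…s1 = 000 → no error.

000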